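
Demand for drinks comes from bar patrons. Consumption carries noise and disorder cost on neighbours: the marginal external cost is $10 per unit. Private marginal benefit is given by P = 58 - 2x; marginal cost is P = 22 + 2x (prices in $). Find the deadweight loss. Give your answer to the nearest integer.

DWL = $13

Market equilibrium (private): 22 + 2x = 58 - 2x → x_m = 9.0000.
Social marginal benefit = demand − MEC = 48 - 2x.
Set SMB = MC: 48 - 2x = 22 + 2x → x* = 6.5000.
Between x* and x_m the wedge MC − SMB runs linearly from 0 to MEC(x_m), so the loss is a triangle.
DWL = ½ × 2.5000 × 10.0000 = 12.5000.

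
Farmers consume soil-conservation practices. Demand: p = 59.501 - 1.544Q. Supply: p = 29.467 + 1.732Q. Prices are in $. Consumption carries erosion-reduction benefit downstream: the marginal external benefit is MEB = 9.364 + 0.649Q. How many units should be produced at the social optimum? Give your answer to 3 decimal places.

Q* = 14.997

Social marginal benefit = demand + MEB = 68.865 - 0.895Q.
Set SMB = MC: 68.865 - 0.895Q = 29.467 + 1.732Q → Q* = 14.9973.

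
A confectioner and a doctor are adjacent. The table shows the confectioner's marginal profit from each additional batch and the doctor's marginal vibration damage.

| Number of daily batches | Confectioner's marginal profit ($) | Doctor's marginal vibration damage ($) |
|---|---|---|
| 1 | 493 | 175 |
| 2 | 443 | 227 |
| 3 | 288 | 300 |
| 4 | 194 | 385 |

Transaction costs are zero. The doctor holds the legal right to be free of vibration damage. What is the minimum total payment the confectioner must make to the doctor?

$402

Efficient level: marginal profit ≥ marginal vibration damage through level 2, so k* = 2.
With the doctor holding the right, the confectioner must at least compensate total damage at k*: 175 + 227 = 402.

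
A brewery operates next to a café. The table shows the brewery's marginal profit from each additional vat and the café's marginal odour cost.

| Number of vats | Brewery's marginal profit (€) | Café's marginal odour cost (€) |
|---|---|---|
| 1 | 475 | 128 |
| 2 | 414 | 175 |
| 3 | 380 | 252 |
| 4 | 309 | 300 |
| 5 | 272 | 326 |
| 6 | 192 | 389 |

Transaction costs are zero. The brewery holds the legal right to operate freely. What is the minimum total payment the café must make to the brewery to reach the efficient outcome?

Left alone the brewery would choose level 6 (marginal profit stays positive).
Efficient level: k* = 4 (marginal profit ≥ marginal odour cost through 4).
The café must at least cover the brewery's forgone profit from cutting 6→4: 272 + 192 = 464.

€464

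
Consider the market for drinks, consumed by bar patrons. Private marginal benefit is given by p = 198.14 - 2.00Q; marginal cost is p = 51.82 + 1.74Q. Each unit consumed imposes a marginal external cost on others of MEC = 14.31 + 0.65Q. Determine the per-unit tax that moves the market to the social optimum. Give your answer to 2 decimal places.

Social marginal benefit = demand − MEC = 183.83 - 2.65Q.
Set SMB = MC: 183.83 - 2.65Q = 51.82 + 1.74Q → Q* = 30.0706.
The Pigouvian tax equals MEC at Q*: 14.31 + 0.65×30.0706 = 33.8559.

tax = 33.86 per unit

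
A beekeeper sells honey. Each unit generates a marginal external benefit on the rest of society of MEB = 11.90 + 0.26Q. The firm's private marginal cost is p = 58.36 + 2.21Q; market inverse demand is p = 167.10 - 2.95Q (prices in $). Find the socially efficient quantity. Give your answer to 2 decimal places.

Social marginal cost = private MC − MEB = 46.46 + 1.95Q.
Set SMC = demand: 46.46 + 1.95Q = 167.10 - 2.95Q → Q* = 24.6204.

Q* = 24.62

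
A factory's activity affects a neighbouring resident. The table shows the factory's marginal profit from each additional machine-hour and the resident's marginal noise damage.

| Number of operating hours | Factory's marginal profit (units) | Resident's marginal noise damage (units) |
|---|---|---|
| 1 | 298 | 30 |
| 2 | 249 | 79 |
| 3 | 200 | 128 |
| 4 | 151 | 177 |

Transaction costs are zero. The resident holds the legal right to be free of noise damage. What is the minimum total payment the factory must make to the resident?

Efficient level: marginal profit ≥ marginal noise damage through level 3, so k* = 3.
With the resident holding the right, the factory must at least compensate total damage at k*: 30 + 79 + 128 = 237.

237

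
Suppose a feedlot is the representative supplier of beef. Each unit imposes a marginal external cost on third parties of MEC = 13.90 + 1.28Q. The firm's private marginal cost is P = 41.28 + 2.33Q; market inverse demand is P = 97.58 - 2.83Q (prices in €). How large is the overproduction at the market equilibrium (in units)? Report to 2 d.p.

4.33 units

Market equilibrium (private): 41.28 + 2.33Q = 97.58 - 2.83Q → Q_m = 10.9109.
Social marginal cost = private MC + MEC = 55.18 + 3.61Q.
Set SMC = demand: 55.18 + 3.61Q = 97.58 - 2.83Q → Q* = 6.5839.
Gap = |10.9109 − 6.5839| = 4.3270.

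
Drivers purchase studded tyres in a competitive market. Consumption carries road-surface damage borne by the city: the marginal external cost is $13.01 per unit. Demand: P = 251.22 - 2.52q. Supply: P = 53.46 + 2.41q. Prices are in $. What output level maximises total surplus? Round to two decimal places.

q* = 37.47

Social marginal benefit = demand − MEC = 238.21 - 2.52q.
Set SMB = MC: 238.21 - 2.52q = 53.46 + 2.41q → q* = 37.4746.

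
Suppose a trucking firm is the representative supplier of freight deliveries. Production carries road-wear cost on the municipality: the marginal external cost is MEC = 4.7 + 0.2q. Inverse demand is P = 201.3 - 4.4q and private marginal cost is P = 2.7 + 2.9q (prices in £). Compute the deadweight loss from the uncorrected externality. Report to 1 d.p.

Market equilibrium (private): 2.7 + 2.9q = 201.3 - 4.4q → q_m = 27.2055.
Social marginal cost = private MC + MEC = 7.4 + 3.1q.
Set SMC = demand: 7.4 + 3.1q = 201.3 - 4.4q → q* = 25.8533.
Height of the DWL triangle at q_m is SMC(q_m) − demand(q_m) = MEC(q_m) = 10.1411.
DWL = ½ × 1.3522 × 10.1411 = 6.8564.

DWL = £6.9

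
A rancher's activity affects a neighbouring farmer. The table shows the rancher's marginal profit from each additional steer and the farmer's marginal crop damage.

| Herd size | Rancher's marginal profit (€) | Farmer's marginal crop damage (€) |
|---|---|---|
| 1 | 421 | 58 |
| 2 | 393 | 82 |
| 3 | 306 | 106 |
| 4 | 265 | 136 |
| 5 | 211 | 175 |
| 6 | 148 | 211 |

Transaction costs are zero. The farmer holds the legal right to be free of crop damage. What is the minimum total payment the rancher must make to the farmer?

€557

Efficient level: marginal profit ≥ marginal crop damage through level 5, so k* = 5.
With the farmer holding the right, the rancher must at least compensate total damage at k*: 58 + 82 + 106 + 136 + 175 = 557.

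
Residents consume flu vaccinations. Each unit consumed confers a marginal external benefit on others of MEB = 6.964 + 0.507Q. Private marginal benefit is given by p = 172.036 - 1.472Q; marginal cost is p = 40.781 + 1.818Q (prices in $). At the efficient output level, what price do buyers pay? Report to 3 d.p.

P = $98.928

Social marginal benefit = demand + MEB = 179.000 - 0.965Q.
Set SMB = MC: 179.000 - 0.965Q = 40.781 + 1.818Q → Q* = 49.6655.
Consumer price on the demand curve at Q*: 172.036 − 1.472×49.6655 = 98.9284.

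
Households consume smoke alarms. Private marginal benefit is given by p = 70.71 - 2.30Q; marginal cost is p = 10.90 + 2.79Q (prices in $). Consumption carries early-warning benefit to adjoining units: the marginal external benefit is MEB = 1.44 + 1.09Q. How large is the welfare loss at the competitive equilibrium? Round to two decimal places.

Market equilibrium (private): 10.90 + 2.79Q = 70.71 - 2.30Q → Q_m = 11.7505.
Social marginal benefit = demand + MEB = 72.15 - 1.21Q.
Set SMB = MC: 72.15 - 1.21Q = 10.90 + 2.79Q → Q* = 15.3125.
The loss is the area between SMB and MC from Q* to Q_m; with linear curves that's a triangle of height MEB(Q_m).
DWL = ½ × 3.5620 × 14.2480 = 25.3757.

DWL = $25.38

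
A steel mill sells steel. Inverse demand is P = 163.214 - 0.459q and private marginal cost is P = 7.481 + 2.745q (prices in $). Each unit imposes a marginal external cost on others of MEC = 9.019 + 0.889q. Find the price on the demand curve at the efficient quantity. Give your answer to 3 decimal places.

P = $146.761

Social marginal cost = private MC + MEC = 16.500 + 3.634q.
Set SMC = demand: 16.500 + 3.634q = 163.214 - 0.459q → q* = 35.8451.
Consumer price on the demand curve at q*: 163.214 − 0.459×35.8451 = 146.7611.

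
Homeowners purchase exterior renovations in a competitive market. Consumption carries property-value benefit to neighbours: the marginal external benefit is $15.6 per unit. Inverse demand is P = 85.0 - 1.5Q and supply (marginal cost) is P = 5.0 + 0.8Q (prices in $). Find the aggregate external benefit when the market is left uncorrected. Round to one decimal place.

Market equilibrium (private): 5.0 + 0.8Q = 85.0 - 1.5Q → Q_m = 34.7826.
Total external benefit = MEB × Q_m = 15.6 × 34.7826 = 542.6086.

$542.6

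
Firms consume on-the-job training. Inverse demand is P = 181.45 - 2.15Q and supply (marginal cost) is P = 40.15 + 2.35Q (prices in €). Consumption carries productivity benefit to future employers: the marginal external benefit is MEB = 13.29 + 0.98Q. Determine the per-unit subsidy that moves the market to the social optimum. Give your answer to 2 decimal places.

Social marginal benefit = demand + MEB = 194.74 - 1.17Q.
Set SMB = MC: 194.74 - 1.17Q = 40.15 + 2.35Q → Q* = 43.9176.
The Pigouvian subsidy equals MEB at Q*: 13.29 + 0.98×43.9176 = 56.3292.

subsidy = €56.33 per unit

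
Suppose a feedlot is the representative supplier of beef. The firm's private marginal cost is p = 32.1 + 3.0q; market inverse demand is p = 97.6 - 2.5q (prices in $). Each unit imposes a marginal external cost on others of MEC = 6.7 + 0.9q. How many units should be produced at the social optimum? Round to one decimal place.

q* = 9.2

Social marginal cost = private MC + MEC = 38.8 + 3.9q.
Set SMC = demand: 38.8 + 3.9q = 97.6 - 2.5q → q* = 9.1875.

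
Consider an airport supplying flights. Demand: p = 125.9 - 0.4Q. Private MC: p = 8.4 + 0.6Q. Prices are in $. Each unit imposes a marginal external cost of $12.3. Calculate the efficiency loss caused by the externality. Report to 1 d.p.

Market equilibrium (private): 8.4 + 0.6Q = 125.9 - 0.4Q → Q_m = 117.5000.
Social marginal cost = private MC + MEC = 20.7 + 0.6Q.
Set SMC = demand: 20.7 + 0.6Q = 125.9 - 0.4Q → Q* = 105.2000.
Between Q* and Q_m the wedge SMC − demand runs linearly from 0 to MEC(Q_m), so the loss is a triangle.
DWL = ½ × 12.3000 × 12.3000 = 75.6450.

DWL = $75.6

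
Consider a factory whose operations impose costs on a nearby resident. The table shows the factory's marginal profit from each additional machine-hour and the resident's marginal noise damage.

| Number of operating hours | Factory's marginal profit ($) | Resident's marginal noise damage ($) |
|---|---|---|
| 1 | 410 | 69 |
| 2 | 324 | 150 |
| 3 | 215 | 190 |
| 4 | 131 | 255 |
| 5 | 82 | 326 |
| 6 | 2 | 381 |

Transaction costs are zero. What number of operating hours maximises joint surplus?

3

Bargaining reaches the level where marginal profit last exceeds marginal noise damage.
That holds through level 3 (215 ≥ 190) but not at 4 (131 < 255).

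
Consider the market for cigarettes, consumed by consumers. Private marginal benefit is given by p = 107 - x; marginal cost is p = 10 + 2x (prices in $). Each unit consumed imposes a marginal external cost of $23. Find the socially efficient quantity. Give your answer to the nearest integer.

Social marginal benefit = demand − MEC = 84 - x.
Set SMB = MC: 84 - x = 10 + 2x → x* = 24.6667.

x* = 25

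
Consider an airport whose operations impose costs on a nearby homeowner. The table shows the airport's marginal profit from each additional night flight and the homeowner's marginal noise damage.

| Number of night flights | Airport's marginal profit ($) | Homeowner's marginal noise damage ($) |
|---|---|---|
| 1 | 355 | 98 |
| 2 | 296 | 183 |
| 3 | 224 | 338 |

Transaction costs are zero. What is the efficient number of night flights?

Bargaining reaches the level where marginal profit last exceeds marginal noise damage.
That holds through level 2 (296 ≥ 183) but not at 3 (224 < 338).

2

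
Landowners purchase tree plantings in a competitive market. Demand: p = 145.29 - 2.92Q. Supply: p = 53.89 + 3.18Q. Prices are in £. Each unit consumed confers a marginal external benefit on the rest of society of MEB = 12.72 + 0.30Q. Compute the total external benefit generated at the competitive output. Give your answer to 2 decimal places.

Market equilibrium (private): 53.89 + 3.18Q = 145.29 - 2.92Q → Q_m = 14.9836.
Total external benefit = ∫₀^{Q_m} (12.72 + 0.30Q) dQ = 12.72×14.9836 + ½×0.30×14.9836² = 224.2676.

£224.27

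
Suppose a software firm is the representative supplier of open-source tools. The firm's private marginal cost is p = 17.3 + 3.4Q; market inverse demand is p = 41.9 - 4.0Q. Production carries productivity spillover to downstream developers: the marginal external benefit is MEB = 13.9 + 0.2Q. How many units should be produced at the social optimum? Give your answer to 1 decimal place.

Social marginal cost = private MC − MEB = 3.4 + 3.2Q.
Set SMC = demand: 3.4 + 3.2Q = 41.9 - 4.0Q → Q* = 5.3472.

Q* = 5.3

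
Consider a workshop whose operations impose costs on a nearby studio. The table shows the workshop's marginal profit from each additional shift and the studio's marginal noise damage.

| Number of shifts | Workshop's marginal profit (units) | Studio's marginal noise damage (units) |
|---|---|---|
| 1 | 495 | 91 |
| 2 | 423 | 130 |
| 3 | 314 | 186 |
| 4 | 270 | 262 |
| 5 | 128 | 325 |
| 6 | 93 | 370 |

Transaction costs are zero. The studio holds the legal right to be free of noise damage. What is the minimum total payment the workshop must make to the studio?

669

Efficient level: marginal profit ≥ marginal noise damage through level 4, so k* = 4.
With the studio holding the right, the workshop must at least compensate total damage at k*: 91 + 130 + 186 + 262 = 669.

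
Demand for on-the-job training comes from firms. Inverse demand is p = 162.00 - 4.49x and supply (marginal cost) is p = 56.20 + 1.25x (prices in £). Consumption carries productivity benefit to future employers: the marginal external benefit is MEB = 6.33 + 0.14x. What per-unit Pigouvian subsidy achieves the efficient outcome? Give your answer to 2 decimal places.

subsidy = £9.13 per unit

Social marginal benefit = demand + MEB = 168.33 - 4.35x.
Set SMB = MC: 168.33 - 4.35x = 56.20 + 1.25x → x* = 20.0232.
The Pigouvian subsidy equals MEB at x*: 6.33 + 0.14×20.0232 = 9.1332.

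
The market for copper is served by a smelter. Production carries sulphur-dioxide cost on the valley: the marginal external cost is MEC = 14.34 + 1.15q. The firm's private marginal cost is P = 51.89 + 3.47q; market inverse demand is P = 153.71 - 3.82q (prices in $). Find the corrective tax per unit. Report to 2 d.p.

Social marginal cost = private MC + MEC = 66.23 + 4.62q.
Set SMC = demand: 66.23 + 4.62q = 153.71 - 3.82q → q* = 10.3649.
The Pigouvian tax equals MEC at q*: 14.34 + 1.15×10.3649 = 26.2596.

tax = $26.26 per unit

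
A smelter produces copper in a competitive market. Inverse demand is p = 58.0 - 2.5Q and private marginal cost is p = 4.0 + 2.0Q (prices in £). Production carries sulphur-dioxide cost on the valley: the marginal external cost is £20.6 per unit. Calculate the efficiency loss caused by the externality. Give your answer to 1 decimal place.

DWL = £47.2

Market equilibrium (private): 4.0 + 2.0Q = 58.0 - 2.5Q → Q_m = 12.0000.
Social marginal cost = private MC + MEC = 24.6 + 2.0Q.
Set SMC = demand: 24.6 + 2.0Q = 58.0 - 2.5Q → Q* = 7.4222.
The loss is the area between SMC and demand from Q* to Q_m; with linear curves that's a triangle of height MEC(Q_m).
DWL = ½ × 4.5778 × 20.6000 = 47.1513.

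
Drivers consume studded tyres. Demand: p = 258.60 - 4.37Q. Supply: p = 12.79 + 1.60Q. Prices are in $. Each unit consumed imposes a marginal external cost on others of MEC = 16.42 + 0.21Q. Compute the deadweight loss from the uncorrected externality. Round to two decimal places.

DWL = $50.84

Market equilibrium (private): 12.79 + 1.60Q = 258.60 - 4.37Q → Q_m = 41.1742.
Social marginal benefit = demand − MEC = 242.18 - 4.58Q.
Set SMB = MC: 242.18 - 4.58Q = 12.79 + 1.60Q → Q* = 37.1181.
Height of the DWL triangle at Q_m is MC(Q_m) − SMB(Q_m) = MEC(Q_m) = 25.0666.
DWL = ½ × 4.0561 × 25.0666 = 50.8363.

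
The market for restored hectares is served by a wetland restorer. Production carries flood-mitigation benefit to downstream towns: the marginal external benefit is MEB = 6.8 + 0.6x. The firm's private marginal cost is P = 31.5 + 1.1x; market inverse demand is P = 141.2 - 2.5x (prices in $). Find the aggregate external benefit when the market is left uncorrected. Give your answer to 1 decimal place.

Market equilibrium (private): 31.5 + 1.1x = 141.2 - 2.5x → x_m = 30.4722.
Total external benefit = ∫₀^{x_m} (6.8 + 0.6x) dx = 6.8×30.4722 + ½×0.6×30.4722² = 485.7775.

$485.8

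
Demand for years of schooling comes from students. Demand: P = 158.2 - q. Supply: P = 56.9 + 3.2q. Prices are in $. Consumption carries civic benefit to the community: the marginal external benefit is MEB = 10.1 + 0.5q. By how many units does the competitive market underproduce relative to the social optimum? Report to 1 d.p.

Market equilibrium (private): 56.9 + 3.2q = 158.2 - q → q_m = 24.1190.
Social marginal benefit = demand + MEB = 168.3 - 0.5q.
Set SMB = MC: 168.3 - 0.5q = 56.9 + 3.2q → q* = 30.1081.
Gap = |24.1190 − 30.1081| = 5.9891.

6.0 units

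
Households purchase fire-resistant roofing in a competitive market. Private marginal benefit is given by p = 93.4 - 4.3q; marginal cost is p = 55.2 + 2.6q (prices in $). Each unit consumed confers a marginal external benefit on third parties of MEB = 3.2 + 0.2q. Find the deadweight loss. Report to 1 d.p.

DWL = $1.4

Market equilibrium (private): 55.2 + 2.6q = 93.4 - 4.3q → q_m = 5.5362.
Social marginal benefit = demand + MEB = 96.6 - 4.1q.
Set SMB = MC: 96.6 - 4.1q = 55.2 + 2.6q → q* = 6.1791.
The welfare-loss triangle has base |q_m − q*| and height MEB(q_m) (the vertical gap between SMB and MC is zero at q* and MEB at q_m).
DWL = ½ × 0.6429 × 4.3072 = 1.3845.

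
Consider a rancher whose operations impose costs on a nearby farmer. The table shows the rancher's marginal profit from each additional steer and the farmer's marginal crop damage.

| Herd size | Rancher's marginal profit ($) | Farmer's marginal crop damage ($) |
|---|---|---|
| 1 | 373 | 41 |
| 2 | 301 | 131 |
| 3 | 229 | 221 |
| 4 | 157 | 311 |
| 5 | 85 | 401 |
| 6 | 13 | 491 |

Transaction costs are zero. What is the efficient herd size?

3

Bargaining reaches the level where marginal profit last exceeds marginal crop damage.
That holds through level 3 (229 ≥ 221) but not at 4 (157 < 311).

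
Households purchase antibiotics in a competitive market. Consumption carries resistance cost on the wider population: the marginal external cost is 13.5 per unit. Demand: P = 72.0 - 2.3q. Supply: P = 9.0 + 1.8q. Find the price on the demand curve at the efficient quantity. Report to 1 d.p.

P = 44.2

Social marginal benefit = demand − MEC = 58.5 - 2.3q.
Set SMB = MC: 58.5 - 2.3q = 9.0 + 1.8q → q* = 12.0732.
Consumer price on the demand curve at q*: 72.0 − 2.3×12.0732 = 44.2316.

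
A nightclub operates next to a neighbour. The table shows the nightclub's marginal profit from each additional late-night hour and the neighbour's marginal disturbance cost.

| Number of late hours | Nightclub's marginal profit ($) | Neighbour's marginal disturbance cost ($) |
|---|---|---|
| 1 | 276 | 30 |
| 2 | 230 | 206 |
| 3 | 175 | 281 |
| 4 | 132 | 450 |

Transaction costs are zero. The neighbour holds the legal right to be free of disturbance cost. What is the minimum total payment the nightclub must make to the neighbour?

Efficient level: marginal profit ≥ marginal disturbance cost through level 2, so k* = 2.
With the neighbour holding the right, the nightclub must at least compensate total damage at k*: 30 + 206 = 236.

$236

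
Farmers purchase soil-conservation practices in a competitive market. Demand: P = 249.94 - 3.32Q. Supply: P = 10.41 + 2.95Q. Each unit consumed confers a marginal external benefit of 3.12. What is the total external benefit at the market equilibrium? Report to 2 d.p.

Market equilibrium (private): 10.41 + 2.95Q = 249.94 - 3.32Q → Q_m = 38.2026.
Total external benefit = MEB × Q_m = 3.12 × 38.2026 = 119.1921.

119.19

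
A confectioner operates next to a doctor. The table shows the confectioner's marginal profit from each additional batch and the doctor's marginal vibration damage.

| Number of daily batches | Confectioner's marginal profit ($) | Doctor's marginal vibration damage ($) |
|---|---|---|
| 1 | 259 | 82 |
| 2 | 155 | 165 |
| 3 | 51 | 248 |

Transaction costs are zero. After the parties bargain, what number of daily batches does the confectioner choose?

1

Bargaining reaches the level where marginal profit last exceeds marginal vibration damage.
That holds through level 1 (259 ≥ 82) but not at 2 (155 < 165).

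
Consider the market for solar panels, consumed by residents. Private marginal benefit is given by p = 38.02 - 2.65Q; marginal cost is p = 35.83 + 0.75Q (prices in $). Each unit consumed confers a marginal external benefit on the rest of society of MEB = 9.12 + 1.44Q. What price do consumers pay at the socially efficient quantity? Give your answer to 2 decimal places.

P = $22.73

Social marginal benefit = demand + MEB = 47.14 - 1.21Q.
Set SMB = MC: 47.14 - 1.21Q = 35.83 + 0.75Q → Q* = 5.7704.
Consumer price on the demand curve at Q*: 38.02 − 2.65×5.7704 = 22.7284.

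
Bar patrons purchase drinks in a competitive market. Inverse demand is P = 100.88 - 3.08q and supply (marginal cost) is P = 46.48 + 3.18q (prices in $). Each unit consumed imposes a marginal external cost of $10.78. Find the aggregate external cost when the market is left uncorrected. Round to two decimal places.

$93.68

Market equilibrium (private): 46.48 + 3.18q = 100.88 - 3.08q → q_m = 8.6901.
Total external cost = MEC × q_m = 10.78 × 8.6901 = 93.6793.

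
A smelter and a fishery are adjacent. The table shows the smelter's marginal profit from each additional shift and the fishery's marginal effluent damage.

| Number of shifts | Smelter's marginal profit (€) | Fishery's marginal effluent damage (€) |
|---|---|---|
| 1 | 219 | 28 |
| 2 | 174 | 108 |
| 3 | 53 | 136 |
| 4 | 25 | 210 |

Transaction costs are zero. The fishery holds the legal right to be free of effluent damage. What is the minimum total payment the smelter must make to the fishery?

€136

Efficient level: marginal profit ≥ marginal effluent damage through level 2, so k* = 2.
With the fishery holding the right, the smelter must at least compensate total damage at k*: 28 + 108 = 136.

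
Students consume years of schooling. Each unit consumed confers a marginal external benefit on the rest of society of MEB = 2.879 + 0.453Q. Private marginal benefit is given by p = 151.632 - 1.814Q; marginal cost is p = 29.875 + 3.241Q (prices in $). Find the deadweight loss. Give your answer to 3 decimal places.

Market equilibrium (private): 29.875 + 3.241Q = 151.632 - 1.814Q → Q_m = 24.0864.
Social marginal benefit = demand + MEB = 154.511 - 1.361Q.
Set SMB = MC: 154.511 - 1.361Q = 29.875 + 3.241Q → Q* = 27.0830.
The welfare-loss triangle has base |Q_m − Q*| and height MEB(Q_m) (the vertical gap between SMB and MC is zero at Q* and MEB at Q_m).
DWL = ½ × 2.9966 × 13.7902 = 20.6619.

DWL = $20.662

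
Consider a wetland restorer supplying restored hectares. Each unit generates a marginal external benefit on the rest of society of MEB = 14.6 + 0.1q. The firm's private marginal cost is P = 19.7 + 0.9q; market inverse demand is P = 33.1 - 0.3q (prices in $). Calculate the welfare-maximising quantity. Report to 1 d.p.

q* = 25.5

Social marginal cost = private MC − MEB = 5.1 + 0.8q.
Set SMC = demand: 5.1 + 0.8q = 33.1 - 0.3q → q* = 25.4545.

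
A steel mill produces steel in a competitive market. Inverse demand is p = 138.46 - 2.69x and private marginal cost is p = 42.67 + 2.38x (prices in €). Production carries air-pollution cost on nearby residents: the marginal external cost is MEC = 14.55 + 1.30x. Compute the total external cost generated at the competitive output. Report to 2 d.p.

Market equilibrium (private): 42.67 + 2.38x = 138.46 - 2.69x → x_m = 18.8935.
Total external cost = ∫₀^{x_m} (14.55 + 1.30x) dx = 14.55×18.8935 + ½×1.30×18.8935² = 506.9272.

€506.93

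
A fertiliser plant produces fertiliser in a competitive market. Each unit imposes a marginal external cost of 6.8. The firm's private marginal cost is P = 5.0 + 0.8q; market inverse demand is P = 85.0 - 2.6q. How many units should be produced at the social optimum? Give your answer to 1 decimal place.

Social marginal cost = private MC + MEC = 11.8 + 0.8q.
Set SMC = demand: 11.8 + 0.8q = 85.0 - 2.6q → q* = 21.5294.

q* = 21.5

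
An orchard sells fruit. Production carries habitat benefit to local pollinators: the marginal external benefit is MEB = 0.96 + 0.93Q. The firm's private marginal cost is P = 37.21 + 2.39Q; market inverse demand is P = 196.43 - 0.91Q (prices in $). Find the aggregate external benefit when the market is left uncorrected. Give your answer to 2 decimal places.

$1128.80

Market equilibrium (private): 37.21 + 2.39Q = 196.43 - 0.91Q → Q_m = 48.2485.
Total external benefit = ∫₀^{Q_m} (0.96 + 0.93Q) dQ = 0.96×48.2485 + ½×0.93×48.2485² = 1128.8003.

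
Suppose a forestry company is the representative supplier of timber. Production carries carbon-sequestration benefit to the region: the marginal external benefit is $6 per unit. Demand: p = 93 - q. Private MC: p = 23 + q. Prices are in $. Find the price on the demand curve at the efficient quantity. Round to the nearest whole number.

Social marginal cost = private MC − MEB = 17 + q.
Set SMC = demand: 17 + q = 93 - q → q* = 38.0000.
Consumer price on the demand curve at q*: 93 − 1×38.0000 = 55.0000.

P = $55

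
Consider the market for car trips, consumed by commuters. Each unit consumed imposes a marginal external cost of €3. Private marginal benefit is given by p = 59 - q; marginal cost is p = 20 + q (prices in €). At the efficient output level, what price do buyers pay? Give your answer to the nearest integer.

P = €41

Social marginal benefit = demand − MEC = 56 - q.
Set SMB = MC: 56 - q = 20 + q → q* = 18.0000.
Consumer price on the demand curve at q*: 59 − 1×18.0000 = 41.0000.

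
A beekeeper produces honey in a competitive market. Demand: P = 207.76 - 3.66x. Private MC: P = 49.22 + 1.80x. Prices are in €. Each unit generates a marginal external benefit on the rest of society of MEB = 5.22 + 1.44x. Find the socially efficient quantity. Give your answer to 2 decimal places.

Social marginal cost = private MC − MEB = 44.00 + 0.36x.
Set SMC = demand: 44.00 + 0.36x = 207.76 - 3.66x → x* = 40.7363.

x* = 40.74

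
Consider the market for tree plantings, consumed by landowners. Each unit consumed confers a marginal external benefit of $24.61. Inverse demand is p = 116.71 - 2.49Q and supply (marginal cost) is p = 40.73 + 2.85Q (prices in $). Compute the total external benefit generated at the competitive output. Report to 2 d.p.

$350.16

Market equilibrium (private): 40.73 + 2.85Q = 116.71 - 2.49Q → Q_m = 14.2285.
Total external benefit = MEB × Q_m = 24.61 × 14.2285 = 350.1634.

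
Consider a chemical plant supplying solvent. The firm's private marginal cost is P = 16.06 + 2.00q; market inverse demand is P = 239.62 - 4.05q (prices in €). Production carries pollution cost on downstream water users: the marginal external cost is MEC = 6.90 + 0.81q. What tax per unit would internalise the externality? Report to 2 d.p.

tax = €32.48 per unit

Social marginal cost = private MC + MEC = 22.96 + 2.81q.
Set SMC = demand: 22.96 + 2.81q = 239.62 - 4.05q → q* = 31.5831.
The Pigouvian tax equals MEC at q*: 6.90 + 0.81×31.5831 = 32.4823.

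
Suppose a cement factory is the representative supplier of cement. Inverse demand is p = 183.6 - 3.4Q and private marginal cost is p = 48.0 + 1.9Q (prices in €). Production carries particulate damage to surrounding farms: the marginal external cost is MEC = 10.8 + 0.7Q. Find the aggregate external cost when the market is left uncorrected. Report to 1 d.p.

Market equilibrium (private): 48.0 + 1.9Q = 183.6 - 3.4Q → Q_m = 25.5849.
Total external cost = ∫₀^{Q_m} (10.8 + 0.7Q) dQ = 10.8×25.5849 + ½×0.7×25.5849² = 505.4224.

€505.4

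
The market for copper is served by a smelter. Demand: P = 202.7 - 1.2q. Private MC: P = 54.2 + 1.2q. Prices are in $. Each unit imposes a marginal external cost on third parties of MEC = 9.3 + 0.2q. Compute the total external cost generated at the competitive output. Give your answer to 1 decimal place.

Market equilibrium (private): 54.2 + 1.2q = 202.7 - 1.2q → q_m = 61.8750.
Total external cost = ∫₀^{q_m} (9.3 + 0.2q) dq = 9.3×61.8750 + ½×0.2×61.8750² = 958.2891.

$958.3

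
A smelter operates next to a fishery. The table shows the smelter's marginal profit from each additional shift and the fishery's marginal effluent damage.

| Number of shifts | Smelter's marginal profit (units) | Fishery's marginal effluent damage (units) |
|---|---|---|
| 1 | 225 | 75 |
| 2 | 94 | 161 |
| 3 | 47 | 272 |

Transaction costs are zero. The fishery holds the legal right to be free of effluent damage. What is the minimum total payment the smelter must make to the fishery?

Efficient level: marginal profit ≥ marginal effluent damage through level 1, so k* = 1.
With the fishery holding the right, the smelter must at least compensate total damage at k*: 75 = 75.

75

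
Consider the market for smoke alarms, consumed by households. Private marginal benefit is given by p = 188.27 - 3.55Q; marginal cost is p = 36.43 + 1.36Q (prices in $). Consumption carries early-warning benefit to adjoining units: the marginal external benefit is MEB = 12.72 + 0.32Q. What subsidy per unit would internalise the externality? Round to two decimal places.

Social marginal benefit = demand + MEB = 200.99 - 3.23Q.
Set SMB = MC: 200.99 - 3.23Q = 36.43 + 1.36Q → Q* = 35.8519.
The Pigouvian subsidy equals MEB at Q*: 12.72 + 0.32×35.8519 = 24.1926.

subsidy = $24.19 per unit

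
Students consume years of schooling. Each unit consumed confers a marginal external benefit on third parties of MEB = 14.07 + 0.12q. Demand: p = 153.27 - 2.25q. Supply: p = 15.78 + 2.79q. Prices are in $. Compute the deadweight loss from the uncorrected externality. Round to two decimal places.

DWL = $30.57

Market equilibrium (private): 15.78 + 2.79q = 153.27 - 2.25q → q_m = 27.2798.
Social marginal benefit = demand + MEB = 167.34 - 2.13q.
Set SMB = MC: 167.34 - 2.13q = 15.78 + 2.79q → q* = 30.8049.
Between q* and q_m the wedge SMB − MC runs linearly from 0 to MEB(q_m), so the loss is a triangle.
DWL = ½ × 3.5251 × 17.3436 = 30.5690.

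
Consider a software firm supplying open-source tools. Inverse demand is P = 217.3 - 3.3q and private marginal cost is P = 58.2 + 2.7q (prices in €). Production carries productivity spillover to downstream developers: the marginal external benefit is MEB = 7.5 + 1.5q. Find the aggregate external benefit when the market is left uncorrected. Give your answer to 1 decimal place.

Market equilibrium (private): 58.2 + 2.7q = 217.3 - 3.3q → q_m = 26.5167.
Total external benefit = ∫₀^{q_m} (7.5 + 1.5q) dq = 7.5×26.5167 + ½×1.5×26.5167² = 726.2268.

€726.2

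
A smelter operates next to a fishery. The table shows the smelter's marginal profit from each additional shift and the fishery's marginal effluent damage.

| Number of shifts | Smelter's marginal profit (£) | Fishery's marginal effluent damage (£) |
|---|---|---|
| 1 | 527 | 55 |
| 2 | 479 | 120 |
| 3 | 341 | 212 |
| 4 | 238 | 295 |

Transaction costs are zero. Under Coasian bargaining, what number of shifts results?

Bargaining reaches the level where marginal profit last exceeds marginal effluent damage.
That holds through level 3 (341 ≥ 212) but not at 4 (238 < 295).

3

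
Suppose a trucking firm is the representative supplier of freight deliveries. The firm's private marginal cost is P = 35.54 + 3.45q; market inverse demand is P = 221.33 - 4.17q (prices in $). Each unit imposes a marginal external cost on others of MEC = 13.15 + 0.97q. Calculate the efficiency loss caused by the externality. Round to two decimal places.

DWL = $78.83

Market equilibrium (private): 35.54 + 3.45q = 221.33 - 4.17q → q_m = 24.3819.
Social marginal cost = private MC + MEC = 48.69 + 4.42q.
Set SMC = demand: 48.69 + 4.42q = 221.33 - 4.17q → q* = 20.0978.
Between q* and q_m the wedge SMC − demand runs linearly from 0 to MEC(q_m), so the loss is a triangle.
DWL = ½ × 4.2841 × 36.8004 = 78.8283.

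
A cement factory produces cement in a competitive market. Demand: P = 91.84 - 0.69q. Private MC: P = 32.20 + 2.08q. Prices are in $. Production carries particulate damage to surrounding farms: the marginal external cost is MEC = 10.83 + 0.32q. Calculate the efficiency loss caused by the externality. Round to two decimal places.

DWL = $50.81

Market equilibrium (private): 32.20 + 2.08q = 91.84 - 0.69q → q_m = 21.5307.
Social marginal cost = private MC + MEC = 43.03 + 2.40q.
Set SMC = demand: 43.03 + 2.40q = 91.84 - 0.69q → q* = 15.7961.
Between q* and q_m the wedge SMC − demand runs linearly from 0 to MEC(q_m), so the loss is a triangle.
DWL = ½ × 5.7346 × 17.7198 = 50.8080.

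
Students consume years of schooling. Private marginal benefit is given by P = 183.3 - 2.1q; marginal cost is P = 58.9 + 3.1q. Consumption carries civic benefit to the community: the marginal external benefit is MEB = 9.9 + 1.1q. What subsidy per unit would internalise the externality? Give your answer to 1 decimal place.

Social marginal benefit = demand + MEB = 193.2 - q.
Set SMB = MC: 193.2 - q = 58.9 + 3.1q → q* = 32.7561.
The Pigouvian subsidy equals MEB at q*: 9.9 + 1.1×32.7561 = 45.9317.

subsidy = 45.9 per unit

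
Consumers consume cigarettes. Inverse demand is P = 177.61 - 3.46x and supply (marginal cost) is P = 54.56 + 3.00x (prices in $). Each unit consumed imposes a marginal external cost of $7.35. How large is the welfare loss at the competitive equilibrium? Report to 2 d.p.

DWL = $4.18

Market equilibrium (private): 54.56 + 3.00x = 177.61 - 3.46x → x_m = 19.0480.
Social marginal benefit = demand − MEC = 170.26 - 3.46x.
Set SMB = MC: 170.26 - 3.46x = 54.56 + 3.00x → x* = 17.9102.
Between x* and x_m the wedge MC − SMB runs linearly from 0 to MEC(x_m), so the loss is a triangle.
DWL = ½ × 1.1378 × 7.3500 = 4.1814.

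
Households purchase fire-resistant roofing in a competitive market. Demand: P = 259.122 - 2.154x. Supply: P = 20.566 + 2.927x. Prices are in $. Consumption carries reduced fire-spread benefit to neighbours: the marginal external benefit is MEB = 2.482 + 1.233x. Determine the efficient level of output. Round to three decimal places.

x* = 62.640

Social marginal benefit = demand + MEB = 261.604 - 0.921x.
Set SMB = MC: 261.604 - 0.921x = 20.566 + 2.927x → x* = 62.6398.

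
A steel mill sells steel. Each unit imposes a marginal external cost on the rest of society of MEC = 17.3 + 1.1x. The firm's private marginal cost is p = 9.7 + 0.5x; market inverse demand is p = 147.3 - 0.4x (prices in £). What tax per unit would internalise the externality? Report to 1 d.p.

tax = £83.5 per unit

Social marginal cost = private MC + MEC = 27.0 + 1.6x.
Set SMC = demand: 27.0 + 1.6x = 147.3 - 0.4x → x* = 60.1500.
The Pigouvian tax equals MEC at x*: 17.3 + 1.1×60.1500 = 83.4650.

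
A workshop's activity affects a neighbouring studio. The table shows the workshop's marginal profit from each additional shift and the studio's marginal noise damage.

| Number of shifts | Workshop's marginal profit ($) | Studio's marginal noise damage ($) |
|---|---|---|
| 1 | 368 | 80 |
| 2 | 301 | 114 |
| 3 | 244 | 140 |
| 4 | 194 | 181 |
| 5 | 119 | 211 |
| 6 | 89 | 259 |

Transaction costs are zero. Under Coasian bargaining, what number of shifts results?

4

Bargaining reaches the level where marginal profit last exceeds marginal noise damage.
That holds through level 4 (194 ≥ 181) but not at 5 (119 < 211).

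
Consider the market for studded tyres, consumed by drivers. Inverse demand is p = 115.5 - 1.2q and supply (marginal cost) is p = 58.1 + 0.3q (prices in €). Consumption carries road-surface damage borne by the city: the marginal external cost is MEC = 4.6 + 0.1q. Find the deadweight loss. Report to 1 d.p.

Market equilibrium (private): 58.1 + 0.3q = 115.5 - 1.2q → q_m = 38.2667.
Social marginal benefit = demand − MEC = 110.9 - 1.3q.
Set SMB = MC: 110.9 - 1.3q = 58.1 + 0.3q → q* = 33.0000.
Between q* and q_m the wedge MC − SMB runs linearly from 0 to MEC(q_m), so the loss is a triangle.
DWL = ½ × 5.2667 × 8.4267 = 22.1905.

DWL = €22.2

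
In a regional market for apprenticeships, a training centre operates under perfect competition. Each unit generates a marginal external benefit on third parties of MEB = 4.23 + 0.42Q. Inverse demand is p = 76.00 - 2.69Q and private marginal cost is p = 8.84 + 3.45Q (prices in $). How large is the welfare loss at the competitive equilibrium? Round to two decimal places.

Market equilibrium (private): 8.84 + 3.45Q = 76.00 - 2.69Q → Q_m = 10.9381.
Social marginal cost = private MC − MEB = 4.61 + 3.03Q.
Set SMC = demand: 4.61 + 3.03Q = 76.00 - 2.69Q → Q* = 12.4808.
The loss is the area between SMC and demand from Q* to Q_m; with linear curves that's a triangle of height MEB(Q_m).
DWL = ½ × 1.5427 × 8.8240 = 6.8064.

DWL = $6.81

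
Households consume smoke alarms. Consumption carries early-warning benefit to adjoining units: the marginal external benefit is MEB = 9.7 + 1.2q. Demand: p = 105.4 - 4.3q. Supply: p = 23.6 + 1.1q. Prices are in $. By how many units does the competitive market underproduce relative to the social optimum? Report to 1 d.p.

6.6 units

Market equilibrium (private): 23.6 + 1.1q = 105.4 - 4.3q → q_m = 15.1481.
Social marginal benefit = demand + MEB = 115.1 - 3.1q.
Set SMB = MC: 115.1 - 3.1q = 23.6 + 1.1q → q* = 21.7857.
Gap = |15.1481 − 21.7857| = 6.6376.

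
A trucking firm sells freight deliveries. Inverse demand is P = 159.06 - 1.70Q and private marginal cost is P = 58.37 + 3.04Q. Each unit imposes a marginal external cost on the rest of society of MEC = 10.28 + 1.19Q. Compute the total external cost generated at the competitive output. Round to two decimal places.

Market equilibrium (private): 58.37 + 3.04Q = 159.06 - 1.70Q → Q_m = 21.2426.
Total external cost = ∫₀^{Q_m} (10.28 + 1.19Q) dQ = 10.28×21.2426 + ½×1.19×21.2426² = 486.8665.

486.87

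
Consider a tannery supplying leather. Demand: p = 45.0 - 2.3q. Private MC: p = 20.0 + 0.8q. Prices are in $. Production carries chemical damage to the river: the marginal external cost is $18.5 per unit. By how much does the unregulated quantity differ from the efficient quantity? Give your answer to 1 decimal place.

6.0 units

Market equilibrium (private): 20.0 + 0.8q = 45.0 - 2.3q → q_m = 8.0645.
Social marginal cost = private MC + MEC = 38.5 + 0.8q.
Set SMC = demand: 38.5 + 0.8q = 45.0 - 2.3q → q* = 2.0968.
Gap = |8.0645 − 2.0968| = 5.9677.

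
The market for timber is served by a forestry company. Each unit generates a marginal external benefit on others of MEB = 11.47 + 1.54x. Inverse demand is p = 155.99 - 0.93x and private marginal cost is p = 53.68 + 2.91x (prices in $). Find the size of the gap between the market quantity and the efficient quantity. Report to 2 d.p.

Market equilibrium (private): 53.68 + 2.91x = 155.99 - 0.93x → x_m = 26.6432.
Social marginal cost = private MC − MEB = 42.21 + 1.37x.
Set SMC = demand: 42.21 + 1.37x = 155.99 - 0.93x → x* = 49.4696.
Gap = |26.6432 − 49.4696| = 22.8264.

22.83 units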